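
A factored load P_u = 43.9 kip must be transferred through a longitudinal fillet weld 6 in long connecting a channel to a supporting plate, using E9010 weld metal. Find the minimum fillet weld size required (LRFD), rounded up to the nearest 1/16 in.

E90XX → F_EXX = 90 ksi.
Total weld length L = 6 in.
Required throat t_e = P_u / (φ × 0.6 F_EXX × L) = 43.9 / (0.75 × 0.6 × 90 × 6) = 0.1807 in.
Required leg w = t_e / 0.707 = 0.2555 in → use 5/16 in.

w = 5/16 in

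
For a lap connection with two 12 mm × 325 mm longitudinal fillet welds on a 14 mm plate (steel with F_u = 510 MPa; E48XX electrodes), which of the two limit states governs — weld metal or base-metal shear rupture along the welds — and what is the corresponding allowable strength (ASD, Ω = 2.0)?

E48XX → F_EXX = 480 MPa.
t_e = 0.707 × 12 = 8.484 mm; L = 650 mm.
Weld metal: R_n/Ω = (1/2.0) × 0.6 × 480 × 8.484 × 650 × 10⁻³ = 794.1 kN.
Base metal (shear rupture): R_n/Ω = (1/2.0) × 0.6 × 510 × 14 × 650 × 10⁻³ = 1392 kN.
Governing: weld metal.

R_n/Ω ≈ 794 kN (weld metal governs)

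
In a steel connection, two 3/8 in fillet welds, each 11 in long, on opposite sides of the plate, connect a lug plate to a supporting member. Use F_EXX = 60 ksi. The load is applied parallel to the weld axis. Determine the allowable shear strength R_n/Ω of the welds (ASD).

R_n/Ω ≈ 105 kip

Effective throat t_e = 0.707 × 0.375 = 0.2651 in.
Total length L = 22 in; A_we = 0.2651 × 22 = 5.833 in².
F_nw = 0.6 F_EXX = 0.6 × 60 = 36 ksi.
R_n = 36 × 5.833 = 210 kip; R_n/Ω = 210/2.0 = 105 kip.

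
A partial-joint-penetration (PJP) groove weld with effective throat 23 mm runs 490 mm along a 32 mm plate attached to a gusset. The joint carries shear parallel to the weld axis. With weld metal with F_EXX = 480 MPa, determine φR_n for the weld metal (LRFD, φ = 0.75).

φR_n ≈ 2430 kN

Effective throat (given) t_e = 23 mm.
A_we = 23 × 490 = 11270 mm².
F_nw = 0.6 F_EXX = 288 MPa.
φR_n = 0.75 × 288 × 11270 × 10⁻³ = 2434 kN.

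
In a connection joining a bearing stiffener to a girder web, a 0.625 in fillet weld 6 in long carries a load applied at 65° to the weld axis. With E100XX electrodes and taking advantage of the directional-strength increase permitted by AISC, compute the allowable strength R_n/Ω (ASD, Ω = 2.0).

R_n/Ω ≈ 114 kip

E100XX → F_EXX = 100 ksi.
t_e = 0.707 × 0.625 = 0.4419 in; A_we = 0.4419 × 6 = 2.651 in².
Directional factor: 1.0 + 0.5 sin^1.5(65°) = 1.431.
F_nw = 0.6 × 100 × 1.431 = 85.88 ksi.
R_n/Ω = (85.88 × 2.651) / 2.0 = 113.9 kip.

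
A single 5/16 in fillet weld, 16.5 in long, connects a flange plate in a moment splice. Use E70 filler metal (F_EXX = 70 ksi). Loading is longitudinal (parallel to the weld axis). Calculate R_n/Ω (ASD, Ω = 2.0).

Effective throat t_e = 0.707 × 0.3125 = 0.2209 in.
Total length L = 16.5 in; A_we = 0.2209 × 16.5 = 3.645 in².
F_nw = 0.6 F_EXX = 0.6 × 70 = 42 ksi.
R_n = 42 × 3.645 = 153.1 kip; R_n/Ω = 153.1/2.0 = 76.55 kip.

R_n/Ω ≈ 76.6 kip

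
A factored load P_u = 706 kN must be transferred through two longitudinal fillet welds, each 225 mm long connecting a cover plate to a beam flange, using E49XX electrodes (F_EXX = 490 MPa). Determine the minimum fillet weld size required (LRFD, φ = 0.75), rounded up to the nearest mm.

Total weld length L = 450 mm.
Required throat t_e = P_u / (φ × 0.6 F_EXX × L) = 706 / (0.75 × 0.6 × 490 × 450 × 10⁻³) = 7.115 mm.
Required leg w = t_e / 0.707 = 10.06 mm → use 11 mm.

w = 11 mm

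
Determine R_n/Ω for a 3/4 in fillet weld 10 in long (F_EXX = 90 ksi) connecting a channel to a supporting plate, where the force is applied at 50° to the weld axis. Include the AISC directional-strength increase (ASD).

R_n/Ω ≈ 191 kips

t_e = 0.707 × 0.75 = 0.5302 in; A_we = 0.5302 × 10 = 5.303 in².
Directional factor: 1.0 + 0.5 sin^1.5(50°) = 1.335.
F_nw = 0.6 × 90 × 1.335 = 72.1 ksi.
R_n/Ω = (72.1 × 5.303) / 2.0 = 191.2 kips.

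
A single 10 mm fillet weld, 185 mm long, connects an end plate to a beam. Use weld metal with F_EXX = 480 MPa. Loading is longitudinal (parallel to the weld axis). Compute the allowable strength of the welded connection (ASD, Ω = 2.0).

Effective throat t_e = 0.707 × 10 = 7.07 mm.
Total length L = 185 mm; A_we = 7.07 × 185 = 1308 mm².
F_nw = 0.6 F_EXX = 0.6 × 480 = 288 MPa.
R_n = 288 × 1308 × 10⁻³ = 376.7 kN; R_n/Ω = 376.7/2.0 = 188.3 kN.

R_n/Ω ≈ 188 kN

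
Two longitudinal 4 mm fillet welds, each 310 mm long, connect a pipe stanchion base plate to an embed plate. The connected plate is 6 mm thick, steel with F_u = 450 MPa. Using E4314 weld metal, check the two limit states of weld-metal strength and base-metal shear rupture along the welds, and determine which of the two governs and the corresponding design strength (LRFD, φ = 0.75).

φR_n ≈ 339 kN (weld metal governs)

E43XX → F_EXX = 430 MPa.
t_e = 0.707 × 4 = 2.828 mm; L = 620 mm.
Weld metal: φR_n = 0.75 × 0.6 × 430 × 2.828 × 620 × 10⁻³ = 339.3 kN.
Base metal (shear rupture): φR_n = 0.75 × 0.6 × 450 × 6 × 620 × 10⁻³ = 753.3 kN.
Governing: weld metal.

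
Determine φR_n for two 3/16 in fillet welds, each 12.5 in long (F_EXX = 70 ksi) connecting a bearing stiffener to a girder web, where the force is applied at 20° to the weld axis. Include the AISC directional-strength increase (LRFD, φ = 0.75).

φR_n ≈ 115 kip

t_e = 0.707 × 0.1875 = 0.1326 in; A_we = 0.1326 × 25 = 3.314 in².
Directional factor: 1.0 + 0.5 sin^1.5(20°) = 1.1.
F_nw = 0.6 × 70 × 1.1 = 46.2 ksi.
φR_n = 0.75 × 46.2 × 3.314 = 114.8 kip.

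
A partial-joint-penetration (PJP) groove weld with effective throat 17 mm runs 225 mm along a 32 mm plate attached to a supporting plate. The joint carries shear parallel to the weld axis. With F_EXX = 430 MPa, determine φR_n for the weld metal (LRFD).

φR_n ≈ 740 kN

Effective throat (given) t_e = 17 mm.
A_we = 17 × 225 = 3825 mm².
F_nw = 0.6 F_EXX = 258 MPa.
φR_n = 0.75 × 258 × 3825 × 10⁻³ = 740.1 kN.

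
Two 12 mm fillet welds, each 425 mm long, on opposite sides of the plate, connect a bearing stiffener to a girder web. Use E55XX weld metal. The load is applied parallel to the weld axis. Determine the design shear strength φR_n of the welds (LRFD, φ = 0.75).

φR_n ≈ 1780 kN

E55XX → F_EXX = 550 MPa.
Effective throat t_e = 0.707 × 12 = 8.484 mm.
Total length L = 850 mm; A_we = 8.484 × 850 = 7211 mm².
F_nw = 0.6 F_EXX = 0.6 × 550 = 330 MPa.
φR_n = 0.75 × 330 × 7211 × 10⁻³ = 1785 kN.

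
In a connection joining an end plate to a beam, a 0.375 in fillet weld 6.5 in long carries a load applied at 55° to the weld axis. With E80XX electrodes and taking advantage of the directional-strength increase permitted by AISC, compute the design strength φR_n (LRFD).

E80XX → F_EXX = 80 ksi.
t_e = 0.707 × 0.375 = 0.2651 in; A_we = 0.2651 × 6.5 = 1.723 in².
Directional factor: 1.0 + 0.5 sin^1.5(55°) = 1.371.
F_nw = 0.6 × 80 × 1.371 = 65.79 ksi.
φR_n = 0.75 × 65.79 × 1.723 = 85.04 kip.

φR_n ≈ 85 kip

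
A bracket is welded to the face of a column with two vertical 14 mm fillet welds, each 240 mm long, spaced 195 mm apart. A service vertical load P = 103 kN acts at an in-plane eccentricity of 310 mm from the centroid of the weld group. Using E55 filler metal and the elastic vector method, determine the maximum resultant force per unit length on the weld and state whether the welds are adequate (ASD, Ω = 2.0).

f_max ≈ 870 N/mm; adequate

E55XX → F_EXX = 550 MPa.
Total weld length L_w = 480 mm. Treat welds as unit-width lines.
Polar moment about centroid: J = 2[d³/12 + d(b/2)²] = 2[240³/12 + 240×97.5²] = 6867000 mm³.
Direct shear f_v = P/L_w = 103×10³ / 480 = 214.6 N/mm (vertical).
Torsion M = P·e = 103×10³ × 310 = 31930000 N·mm.
Critical point at (x, y) = (97.5, 120) from centroid. f_tx = M·y/J = 558 N/mm; f_ty = M·x/J = 453.4 N/mm.
Resultant f_max = √[f_tx² + (f_v + f_ty)²] = √[558² + (214.6 + 453.4)²] = 870.3 N/mm.
Capacity per unit length: r_n/Ω = (1/2.0) × 0.6 × 550 × (0.707 × 14) = 1633 N/mm.
870.3 ≤ 1633 → adequate.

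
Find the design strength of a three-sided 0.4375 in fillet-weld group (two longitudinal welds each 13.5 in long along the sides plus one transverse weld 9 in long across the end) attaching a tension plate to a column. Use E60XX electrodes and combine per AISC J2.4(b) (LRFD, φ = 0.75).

φR_n ≈ 304 kip

E60XX → F_EXX = 60 ksi.
t_e = 0.707 × 0.4375 = 0.3093 in.
R_nwl = 0.6 × 60 × 0.3093 × 27 = 300.7 kip (longitudinal, 2 welds).
R_nwt = 0.6 × 60 × 0.3093 × 9 = 100.2 kip (transverse, base value).
(i) R_nwl + R_nwt = 400.9 kip; (ii) 0.85 R_nwl + 1.5 R_nwt = 405.9 kip.
R_n = max = 405.9 kip [governs: (ii)]; φR_n = 304.4 kip.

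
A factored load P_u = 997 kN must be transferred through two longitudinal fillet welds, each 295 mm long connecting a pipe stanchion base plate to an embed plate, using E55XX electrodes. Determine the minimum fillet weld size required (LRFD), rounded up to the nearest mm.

w = 10 mm

E55XX → F_EXX = 550 MPa.
Total weld length L = 590 mm.
Required throat t_e = P_u / (φ × 0.6 F_EXX × L) = 997 / (0.75 × 0.6 × 550 × 590 × 10⁻³) = 6.828 mm.
Required leg w = t_e / 0.707 = 9.657 mm → use 10 mm.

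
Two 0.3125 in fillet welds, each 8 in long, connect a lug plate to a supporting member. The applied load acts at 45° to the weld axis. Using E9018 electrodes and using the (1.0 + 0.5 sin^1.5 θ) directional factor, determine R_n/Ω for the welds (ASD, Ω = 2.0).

R_n/Ω ≈ 124 kips

E90XX → F_EXX = 90 ksi.
t_e = 0.707 × 0.3125 = 0.2209 in; A_we = 0.2209 × 16 = 3.535 in².
Directional factor: 1.0 + 0.5 sin^1.5(45°) = 1.297.
F_nw = 0.6 × 90 × 1.297 = 70.05 ksi.
R_n/Ω = (70.05 × 3.535) / 2.0 = 123.8 kips.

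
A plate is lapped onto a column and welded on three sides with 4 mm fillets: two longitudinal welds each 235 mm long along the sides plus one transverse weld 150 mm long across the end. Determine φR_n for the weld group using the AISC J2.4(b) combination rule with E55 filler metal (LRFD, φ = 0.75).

E55XX → F_EXX = 550 MPa.
t_e = 0.707 × 4 = 2.828 mm.
R_nwl = 0.6 × 550 × 2.828 × 470 × 10⁻³ = 438.6 kN (longitudinal, 2 welds).
R_nwt = 0.6 × 550 × 2.828 × 150 × 10⁻³ = 140 kN (transverse, base value).
(i) R_nwl + R_nwt = 578.6 kN; (ii) 0.85 R_nwl + 1.5 R_nwt = 582.8 kN.
R_n = max = 582.8 kN [governs: (ii)]; φR_n = 437.1 kN.

φR_n ≈ 437 kN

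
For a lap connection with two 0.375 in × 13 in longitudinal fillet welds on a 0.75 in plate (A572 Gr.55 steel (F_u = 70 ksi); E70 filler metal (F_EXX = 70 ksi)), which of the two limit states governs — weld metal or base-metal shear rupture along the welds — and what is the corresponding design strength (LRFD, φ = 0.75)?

t_e = 0.707 × 0.375 = 0.2651 in; L = 26 in.
Weld metal: φR_n = 0.75 × 0.6 × 70 × 0.2651 × 26 = 217.1 kips.
Base metal (shear rupture): φR_n = 0.75 × 0.6 × 70 × 0.75 × 26 = 614.2 kips.
Governing: weld metal.

φR_n ≈ 217 kips (weld metal governs)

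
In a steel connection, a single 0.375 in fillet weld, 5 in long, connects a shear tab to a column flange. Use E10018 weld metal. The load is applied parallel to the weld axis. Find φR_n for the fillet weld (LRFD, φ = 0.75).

E100XX → F_EXX = 100 ksi.
Effective throat t_e = 0.707 × 0.375 = 0.2651 in.
Total length L = 5 in; A_we = 0.2651 × 5 = 1.326 in².
F_nw = 0.6 F_EXX = 0.6 × 100 = 60 ksi.
φR_n = 0.75 × 60 × 1.326 = 59.65 kip.

φR_n ≈ 59.7 kip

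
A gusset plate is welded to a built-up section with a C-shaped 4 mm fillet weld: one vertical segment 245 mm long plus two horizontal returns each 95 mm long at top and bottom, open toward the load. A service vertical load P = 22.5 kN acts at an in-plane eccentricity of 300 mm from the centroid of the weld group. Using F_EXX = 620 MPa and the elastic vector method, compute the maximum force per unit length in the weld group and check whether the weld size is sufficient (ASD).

Total weld length L_w = 435 mm. Treat welds as unit-width lines.
Centroid: x̄ = 2×95×47.5 / 435 = 20.75 mm from the vertical weld.
Polar moment about centroid: J = I_x + I_y = [245³/12 + 2×95×122.5²] + [245×20.75² + 2(95³/12 + 95×26.75²)] = 4461000 mm³.
Direct shear f_v = P/L_w = 22.5×10³ / 435 = 51.72 N/mm (vertical).
Torsion M = P·e = 22.5×10³ × 300 = 6750000 N·mm.
Critical point at (x, y) = (74.25, 122.5) from centroid. f_tx = M·y/J = 185.4 N/mm; f_ty = M·x/J = 112.4 N/mm.
Resultant f_max = √[f_tx² + (f_v + f_ty)²] = √[185.4² + (51.72 + 112.4)²] = 247.5 N/mm.
Capacity per unit length: r_n/Ω = (1/2.0) × 0.6 × 620 × (0.707 × 4) = 526 N/mm.
247.5 ≤ 526 → adequate.

f_max ≈ 248 N/mm; adequate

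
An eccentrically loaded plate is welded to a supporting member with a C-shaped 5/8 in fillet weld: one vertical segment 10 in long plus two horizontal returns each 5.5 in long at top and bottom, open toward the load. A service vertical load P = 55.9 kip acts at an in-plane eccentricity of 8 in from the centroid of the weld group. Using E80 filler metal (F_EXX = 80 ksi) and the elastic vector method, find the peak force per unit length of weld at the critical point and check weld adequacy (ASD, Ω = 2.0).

Total weld length L_w = 21 in. Treat welds as unit-width lines.
Centroid: x̄ = 2×5.5×2.75 / 21 = 1.44 in from the vertical weld.
Polar moment about centroid: J = I_x + I_y = [10³/12 + 2×5.5×5²] + [10×1.44² + 2(5.5³/12 + 5.5×1.31²)] = 425.7 in³.
Direct shear f_v = P/L_w = 55.9 / 21 = 2.662 kip/in (vertical).
Torsion M = P·e = 55.9 × 8 = 447.2 kip·in.
Critical point at (x, y) = (4.06, 5) from centroid. f_tx = M·y/J = 5.253 kip/in; f_ty = M·x/J = 4.265 kip/in.
Resultant f_max = √[f_tx² + (f_v + f_ty)²] = √[5.253² + (2.662 + 4.265)²] = 8.693 kip/in.
Capacity per unit length: r_n/Ω = (1/2.0) × 0.6 × 80 × (0.707 × 0.625) = 10.6 kip/in.
8.693 ≤ 10.6 → adequate.

f_max ≈ 8.69 kip/in; adequate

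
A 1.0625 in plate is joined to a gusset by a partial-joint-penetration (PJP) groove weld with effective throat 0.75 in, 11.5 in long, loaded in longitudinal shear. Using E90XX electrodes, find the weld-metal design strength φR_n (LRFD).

E90XX → F_EXX = 90 ksi.
Effective throat (given) t_e = 0.75 in.
A_we = 0.75 × 11.5 = 8.625 in².
F_nw = 0.6 F_EXX = 54 ksi.
φR_n = 0.75 × 54 × 8.625 = 349.3 kip.

φR_n ≈ 349 kip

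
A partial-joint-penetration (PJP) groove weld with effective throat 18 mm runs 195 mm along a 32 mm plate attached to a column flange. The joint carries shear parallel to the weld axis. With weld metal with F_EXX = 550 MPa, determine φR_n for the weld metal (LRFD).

φR_n ≈ 869 kN

Effective throat (given) t_e = 18 mm.
A_we = 18 × 195 = 3510 mm².
F_nw = 0.6 F_EXX = 330 MPa.
φR_n = 0.75 × 330 × 3510 × 10⁻³ = 868.7 kN.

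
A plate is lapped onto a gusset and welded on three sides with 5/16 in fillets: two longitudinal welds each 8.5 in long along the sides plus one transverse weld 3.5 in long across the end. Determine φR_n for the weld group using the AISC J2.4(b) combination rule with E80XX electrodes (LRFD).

E80XX → F_EXX = 80 ksi.
t_e = 0.707 × 0.3125 = 0.2209 in.
R_nwl = 0.6 × 80 × 0.2209 × 17 = 180.3 kip (longitudinal, 2 welds).
R_nwt = 0.6 × 80 × 0.2209 × 3.5 = 37.12 kip (transverse, base value).
(i) R_nwl + R_nwt = 217.4 kip; (ii) 0.85 R_nwl + 1.5 R_nwt = 208.9 kip.
R_n = max = 217.4 kip [governs: (i)]; φR_n = 163.1 kip.

φR_n ≈ 163 kip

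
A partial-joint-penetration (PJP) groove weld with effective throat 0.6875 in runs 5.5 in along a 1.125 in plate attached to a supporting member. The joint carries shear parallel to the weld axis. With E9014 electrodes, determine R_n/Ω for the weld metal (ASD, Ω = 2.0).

R_n/Ω ≈ 102 kip

E90XX → F_EXX = 90 ksi.
Effective throat (given) t_e = 0.6875 in.
A_we = 0.6875 × 5.5 = 3.781 in².
F_nw = 0.6 F_EXX = 54 ksi.
R_n/Ω = (54 × 3.781) / 2.0 = 102.1 kip.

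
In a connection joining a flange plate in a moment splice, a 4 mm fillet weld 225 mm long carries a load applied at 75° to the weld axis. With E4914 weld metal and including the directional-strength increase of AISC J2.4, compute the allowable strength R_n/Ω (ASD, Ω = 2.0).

R_n/Ω ≈ 138 kN

E49XX → F_EXX = 490 MPa.
t_e = 0.707 × 4 = 2.828 mm; A_we = 2.828 × 225 = 636.3 mm².
Directional factor: 1.0 + 0.5 sin^1.5(75°) = 1.475.
F_nw = 0.6 × 490 × 1.475 = 433.6 MPa.
R_n/Ω = (433.6 × 636.3) / 2.0 × 10⁻³ = 137.9 kN.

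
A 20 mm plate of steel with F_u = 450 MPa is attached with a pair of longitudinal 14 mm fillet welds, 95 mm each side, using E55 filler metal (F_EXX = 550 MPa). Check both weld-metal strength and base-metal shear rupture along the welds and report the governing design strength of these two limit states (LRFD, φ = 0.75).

φR_n ≈ 465 kN (weld metal governs)

t_e = 0.707 × 14 = 9.898 mm; L = 190 mm.
Weld metal: φR_n = 0.75 × 0.6 × 550 × 9.898 × 190 × 10⁻³ = 465.5 kN.
Base metal (shear rupture): φR_n = 0.75 × 0.6 × 450 × 20 × 190 × 10⁻³ = 769.5 kN.
Governing: weld metal.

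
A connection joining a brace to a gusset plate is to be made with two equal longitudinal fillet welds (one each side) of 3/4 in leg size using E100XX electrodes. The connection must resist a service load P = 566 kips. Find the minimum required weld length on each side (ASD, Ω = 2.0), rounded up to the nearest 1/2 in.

E100XX → F_EXX = 100 ksi.
Throat t_e = 0.707 × 0.75 = 0.5302 in.
r_n/Ω = (0.6 × 100 × 0.5302) / 2.0 = 15.91 kip/in.
L_req = P / (r_n/Ω) = 566 / 15.91 = 35.58 in total.
Per side: 35.58 / 2 = 17.79 in.
Round up → use L = 18 in on each side.

L = 18 in on each side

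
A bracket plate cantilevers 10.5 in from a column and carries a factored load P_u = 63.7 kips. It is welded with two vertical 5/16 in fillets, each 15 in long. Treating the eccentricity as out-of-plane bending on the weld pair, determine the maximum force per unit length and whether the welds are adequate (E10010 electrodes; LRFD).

E100XX → F_EXX = 100 ksi.
L_w = 2 × 15 = 30 in; section modulus (unit throat) S = 2 × L²/6 = 75 in².
Direct shear f_v = P/L_w = 63.7/30 = 2.123 kip/in.
Moment M = P × e = 63.7 × 10.5 = 668.85 kip·in; bending f_b = M/S = 8.918 kip/in.
f_max = √(f_v² + f_b²) = √(2.123² + 8.918²) = 9.167 kip/in.
φr_n = 0.75 × 0.6 × 100 × (0.707 × 0.3125) = 9.942 kip/in → adequate.

f_max ≈ 9.17 kip/in; adequate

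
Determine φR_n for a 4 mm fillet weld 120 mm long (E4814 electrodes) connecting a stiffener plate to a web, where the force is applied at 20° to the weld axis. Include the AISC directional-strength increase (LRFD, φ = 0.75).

φR_n ≈ 80.6 kN

E48XX → F_EXX = 480 MPa.
t_e = 0.707 × 4 = 2.828 mm; A_we = 2.828 × 120 = 339.4 mm².
Directional factor: 1.0 + 0.5 sin^1.5(20°) = 1.1.
F_nw = 0.6 × 480 × 1.1 = 316.8 MPa.
φR_n = 0.75 × 316.8 × 339.4 × 10⁻³ = 80.63 kN.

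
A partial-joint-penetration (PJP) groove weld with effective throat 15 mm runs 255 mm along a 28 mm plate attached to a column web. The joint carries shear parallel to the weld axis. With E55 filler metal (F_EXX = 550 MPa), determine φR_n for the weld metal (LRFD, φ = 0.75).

φR_n ≈ 947 kN

Effective throat (given) t_e = 15 mm.
A_we = 15 × 255 = 3825 mm².
F_nw = 0.6 F_EXX = 330 MPa.
φR_n = 0.75 × 330 × 3825 × 10⁻³ = 946.7 kN.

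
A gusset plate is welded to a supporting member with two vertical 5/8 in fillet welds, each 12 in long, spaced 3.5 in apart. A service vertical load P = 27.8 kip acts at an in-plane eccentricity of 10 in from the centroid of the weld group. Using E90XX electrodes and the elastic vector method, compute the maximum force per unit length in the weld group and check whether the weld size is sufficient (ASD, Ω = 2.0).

E90XX → F_EXX = 90 ksi.
Total weld length L_w = 24 in. Treat welds as unit-width lines.
Polar moment about centroid: J = 2[d³/12 + d(b/2)²] = 2[12³/12 + 12×1.75²] = 361.5 in³.
Direct shear f_v = P/L_w = 27.8 / 24 = 1.158 kip/in (vertical).
Torsion M = P·e = 27.8 × 10 = 278 kip·in.
Critical point at (x, y) = (1.75, 6) from centroid. f_tx = M·y/J = 4.614 kip/in; f_ty = M·x/J = 1.346 kip/in.
Resultant f_max = √[f_tx² + (f_v + f_ty)²] = √[4.614² + (1.158 + 1.346)²] = 5.25 kip/in.
Capacity per unit length: r_n/Ω = (1/2.0) × 0.6 × 90 × (0.707 × 0.625) = 11.93 kip/in.
5.25 ≤ 11.93 → adequate.

f_max ≈ 5.25 kip/in; adequate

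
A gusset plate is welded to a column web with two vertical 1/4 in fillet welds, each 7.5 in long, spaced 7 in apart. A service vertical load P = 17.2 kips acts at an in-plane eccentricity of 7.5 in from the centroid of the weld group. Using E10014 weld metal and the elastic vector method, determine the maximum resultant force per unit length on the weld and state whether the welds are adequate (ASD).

f_max ≈ 3.49 kip/in; adequate

E100XX → F_EXX = 100 ksi.
Total weld length L_w = 15 in. Treat welds as unit-width lines.
Polar moment about centroid: J = 2[d³/12 + d(b/2)²] = 2[7.5³/12 + 7.5×3.5²] = 254.1 in³.
Direct shear f_v = P/L_w = 17.2 / 15 = 1.147 kip/in (vertical).
Torsion M = P·e = 17.2 × 7.5 = 129 kip·in.
Critical point at (x, y) = (3.5, 3.75) from centroid. f_tx = M·y/J = 1.904 kip/in; f_ty = M·x/J = 1.777 kip/in.
Resultant f_max = √[f_tx² + (f_v + f_ty)²] = √[1.904² + (1.147 + 1.777)²] = 3.489 kip/in.
Capacity per unit length: r_n/Ω = (1/2.0) × 0.6 × 100 × (0.707 × 0.25) = 5.302 kip/in.
3.489 ≤ 5.302 → adequate.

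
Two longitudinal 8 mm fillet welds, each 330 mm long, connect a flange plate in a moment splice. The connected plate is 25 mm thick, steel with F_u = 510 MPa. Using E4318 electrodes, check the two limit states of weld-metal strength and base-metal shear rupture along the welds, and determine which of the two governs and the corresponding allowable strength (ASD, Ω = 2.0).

R_n/Ω ≈ 482 kN (weld metal governs)

E43XX → F_EXX = 430 MPa.
t_e = 0.707 × 8 = 5.656 mm; L = 660 mm.
Weld metal: R_n/Ω = (1/2.0) × 0.6 × 430 × 5.656 × 660 × 10⁻³ = 481.6 kN.
Base metal (shear rupture): R_n/Ω = (1/2.0) × 0.6 × 510 × 25 × 660 × 10⁻³ = 2524 kN.
Governing: weld metal.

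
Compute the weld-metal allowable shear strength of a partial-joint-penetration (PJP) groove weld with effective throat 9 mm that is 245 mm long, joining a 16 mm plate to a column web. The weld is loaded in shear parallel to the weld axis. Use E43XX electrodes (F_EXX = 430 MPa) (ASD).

R_n/Ω ≈ 284 kN

Effective throat (given) t_e = 9 mm.
A_we = 9 × 245 = 2205 mm².
F_nw = 0.6 F_EXX = 258 MPa.
R_n/Ω = (258 × 2205) / 2.0 × 10⁻³ = 284.4 kN.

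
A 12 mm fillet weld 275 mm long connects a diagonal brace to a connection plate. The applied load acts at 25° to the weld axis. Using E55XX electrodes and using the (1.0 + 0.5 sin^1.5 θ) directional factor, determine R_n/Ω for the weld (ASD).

R_n/Ω ≈ 438 kN

E55XX → F_EXX = 550 MPa.
t_e = 0.707 × 12 = 8.484 mm; A_we = 8.484 × 275 = 2333 mm².
Directional factor: 1.0 + 0.5 sin^1.5(25°) = 1.137.
F_nw = 0.6 × 550 × 1.137 = 375.3 MPa.
R_n/Ω = (375.3 × 2333) / 2.0 × 10⁻³ = 437.8 kN.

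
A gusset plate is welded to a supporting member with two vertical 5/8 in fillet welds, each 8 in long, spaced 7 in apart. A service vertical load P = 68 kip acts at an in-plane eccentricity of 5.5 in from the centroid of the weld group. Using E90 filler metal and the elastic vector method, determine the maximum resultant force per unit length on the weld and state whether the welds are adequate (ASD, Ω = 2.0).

E90XX → F_EXX = 90 ksi.
Total weld length L_w = 16 in. Treat welds as unit-width lines.
Polar moment about centroid: J = 2[d³/12 + d(b/2)²] = 2[8³/12 + 8×3.5²] = 281.3 in³.
Direct shear f_v = P/L_w = 68 / 16 = 4.25 kip/in (vertical).
Torsion M = P·e = 68 × 5.5 = 374 kip·in.
Critical point at (x, y) = (3.5, 4) from centroid. f_tx = M·y/J = 5.318 kip/in; f_ty = M·x/J = 4.653 kip/in.
Resultant f_max = √[f_tx² + (f_v + f_ty)²] = √[5.318² + (4.25 + 4.653)²] = 10.37 kip/in.
Capacity per unit length: r_n/Ω = (1/2.0) × 0.6 × 90 × (0.707 × 0.625) = 11.93 kip/in.
10.37 ≤ 11.93 → adequate.

f_max ≈ 10.4 kip/in; adequate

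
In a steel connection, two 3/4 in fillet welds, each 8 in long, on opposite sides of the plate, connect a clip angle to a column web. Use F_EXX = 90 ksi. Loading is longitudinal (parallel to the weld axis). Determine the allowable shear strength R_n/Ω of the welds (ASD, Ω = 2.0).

R_n/Ω ≈ 229 kips

Effective throat t_e = 0.707 × 0.75 = 0.5302 in.
Total length L = 16 in; A_we = 0.5302 × 16 = 8.484 in².
F_nw = 0.6 F_EXX = 0.6 × 90 = 54 ksi.
R_n = 54 × 8.484 = 458.1 kips; R_n/Ω = 458.1/2.0 = 229.1 kips.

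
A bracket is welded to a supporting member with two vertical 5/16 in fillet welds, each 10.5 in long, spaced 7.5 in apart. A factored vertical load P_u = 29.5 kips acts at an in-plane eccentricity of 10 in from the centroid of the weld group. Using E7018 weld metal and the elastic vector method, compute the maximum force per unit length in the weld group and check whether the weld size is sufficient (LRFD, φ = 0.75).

f_max ≈ 4.85 kip/in; adequate

E70XX → F_EXX = 70 ksi.
Total weld length L_w = 21 in. Treat welds as unit-width lines.
Polar moment about centroid: J = 2[d³/12 + d(b/2)²] = 2[10.5³/12 + 10.5×3.75²] = 488.2 in³.
Direct shear f_v = P/L_w = 29.5 / 21 = 1.405 kip/in (vertical).
Torsion M = P·e = 29.5 × 10 = 295 kip·in.
Critical point at (x, y) = (3.75, 5.25) from centroid. f_tx = M·y/J = 3.172 kip/in; f_ty = M·x/J = 2.266 kip/in.
Resultant f_max = √[f_tx² + (f_v + f_ty)²] = √[3.172² + (1.405 + 2.266)²] = 4.851 kip/in.
Capacity per unit length: φr_n = 0.75 × 0.6 × 70 × (0.707 × 0.3125) = 6.96 kip/in.
4.851 ≤ 6.96 → adequate.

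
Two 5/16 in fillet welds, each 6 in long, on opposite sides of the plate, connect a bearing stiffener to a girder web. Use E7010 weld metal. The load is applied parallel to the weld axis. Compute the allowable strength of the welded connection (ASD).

R_n/Ω ≈ 55.7 kips

E70XX → F_EXX = 70 ksi.
Effective throat t_e = 0.707 × 0.3125 = 0.2209 in.
Total length L = 12 in; A_we = 0.2209 × 12 = 2.651 in².
F_nw = 0.6 F_EXX = 0.6 × 70 = 42 ksi.
R_n = 42 × 2.651 = 111.4 kips; R_n/Ω = 111.4/2.0 = 55.68 kips.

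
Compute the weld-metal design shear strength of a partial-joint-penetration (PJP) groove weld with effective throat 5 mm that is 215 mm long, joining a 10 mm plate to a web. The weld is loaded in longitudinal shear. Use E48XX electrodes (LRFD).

φR_n ≈ 232 kN

E48XX → F_EXX = 480 MPa.
Effective throat (given) t_e = 5 mm.
A_we = 5 × 215 = 1075 mm².
F_nw = 0.6 F_EXX = 288 MPa.
φR_n = 0.75 × 288 × 1075 × 10⁻³ = 232.2 kN.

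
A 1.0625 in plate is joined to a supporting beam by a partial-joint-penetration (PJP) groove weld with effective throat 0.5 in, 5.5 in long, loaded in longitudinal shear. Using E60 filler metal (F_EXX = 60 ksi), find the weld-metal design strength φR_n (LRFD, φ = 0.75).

Effective throat (given) t_e = 0.5 in.
A_we = 0.5 × 5.5 = 2.75 in².
F_nw = 0.6 F_EXX = 36 ksi.
φR_n = 0.75 × 36 × 2.75 = 74.25 kip.

φR_n ≈ 74.2 kip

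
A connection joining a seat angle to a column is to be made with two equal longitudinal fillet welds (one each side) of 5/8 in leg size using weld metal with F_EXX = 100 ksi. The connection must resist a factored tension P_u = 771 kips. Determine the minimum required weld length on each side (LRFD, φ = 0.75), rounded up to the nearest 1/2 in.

L = 19.5 in on each side

Throat t_e = 0.707 × 0.625 = 0.4419 in.
φr_n = 0.75 × 0.6 × 100 × 0.4419 = 19.88 kips/in.
L_req = P_u / φr_n = 771 / 19.88 = 38.77 in total.
Per side: 38.77 / 2 = 19.39 in.
Round up → use L = 19.5 in on each side.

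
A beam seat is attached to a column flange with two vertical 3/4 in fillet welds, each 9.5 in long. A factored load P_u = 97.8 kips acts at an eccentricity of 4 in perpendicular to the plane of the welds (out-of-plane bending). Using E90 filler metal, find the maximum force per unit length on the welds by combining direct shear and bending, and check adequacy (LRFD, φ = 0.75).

E90XX → F_EXX = 90 ksi.
L_w = 2 × 9.5 = 19 in; section modulus (unit throat) S = 2 × L²/6 = 30.08 in².
Direct shear f_v = P/L_w = 97.8/19 = 5.147 kip/in.
Moment M = P × e = 97.8 × 4 = 391.2 kip·in; bending f_b = M/S = 13 kip/in.
f_max = √(f_v² + f_b²) = √(5.147² + 13²) = 13.99 kip/in.
φr_n = 0.75 × 0.6 × 90 × (0.707 × 0.75) = 21.48 kip/in → adequate.

f_max ≈ 14 kip/in; adequate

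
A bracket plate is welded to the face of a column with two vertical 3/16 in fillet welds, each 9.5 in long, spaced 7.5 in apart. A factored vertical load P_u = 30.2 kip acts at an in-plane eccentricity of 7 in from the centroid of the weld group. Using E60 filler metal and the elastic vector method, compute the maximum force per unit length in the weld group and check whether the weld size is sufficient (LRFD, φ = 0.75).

f_max ≈ 4.29 kip/in; NOT adequate

E60XX → F_EXX = 60 ksi.
Total weld length L_w = 19 in. Treat welds as unit-width lines.
Polar moment about centroid: J = 2[d³/12 + d(b/2)²] = 2[9.5³/12 + 9.5×3.75²] = 410.1 in³.
Direct shear f_v = P/L_w = 30.2 / 19 = 1.589 kip/in (vertical).
Torsion M = P·e = 30.2 × 7 = 211.4 kip·in.
Critical point at (x, y) = (3.75, 4.75) from centroid. f_tx = M·y/J = 2.449 kip/in; f_ty = M·x/J = 1.933 kip/in.
Resultant f_max = √[f_tx² + (f_v + f_ty)²] = √[2.449² + (1.589 + 1.933)²] = 4.29 kip/in.
Capacity per unit length: φr_n = 0.75 × 0.6 × 60 × (0.707 × 0.1875) = 3.579 kip/in.
4.29 > 3.579 → NOT adequate.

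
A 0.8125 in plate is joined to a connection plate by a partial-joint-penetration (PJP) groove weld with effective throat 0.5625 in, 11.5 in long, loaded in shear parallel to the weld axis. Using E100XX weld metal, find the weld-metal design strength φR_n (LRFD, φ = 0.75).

φR_n ≈ 291 kip

E100XX → F_EXX = 100 ksi.
Effective throat (given) t_e = 0.5625 in.
A_we = 0.5625 × 11.5 = 6.469 in².
F_nw = 0.6 F_EXX = 60 ksi.
φR_n = 0.75 × 60 × 6.469 = 291.1 kip.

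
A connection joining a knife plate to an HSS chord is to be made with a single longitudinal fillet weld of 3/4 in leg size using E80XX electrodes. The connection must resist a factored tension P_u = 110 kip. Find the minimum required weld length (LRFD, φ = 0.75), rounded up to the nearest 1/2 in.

E80XX → F_EXX = 80 ksi.
Throat t_e = 0.707 × 0.75 = 0.5302 in.
φr_n = 0.75 × 0.6 × 80 × 0.5302 = 19.09 kip/in.
L_req = P_u / φr_n = 110 / 19.09 = 5.762 in total.
Round up → use L = 6 in.

L = 6 in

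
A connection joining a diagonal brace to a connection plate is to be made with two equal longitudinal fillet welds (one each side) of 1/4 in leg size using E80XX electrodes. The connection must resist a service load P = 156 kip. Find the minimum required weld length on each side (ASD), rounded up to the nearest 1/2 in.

E80XX → F_EXX = 80 ksi.
Throat t_e = 0.707 × 0.25 = 0.1767 in.
r_n/Ω = (0.6 × 80 × 0.1767) / 2.0 = 4.242 kip/in.
L_req = P / (r_n/Ω) = 156 / 4.242 = 36.78 in total.
Per side: 36.78 / 2 = 18.39 in.
Round up → use L = 18.5 in on each side.

L = 18.5 in on each side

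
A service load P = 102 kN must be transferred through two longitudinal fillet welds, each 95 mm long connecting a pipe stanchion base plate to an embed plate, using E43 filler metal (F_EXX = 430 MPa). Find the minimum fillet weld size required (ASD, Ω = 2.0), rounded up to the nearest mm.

w = 6 mm

Total weld length L = 190 mm.
Required throat t_e = P × Ω / (0.6 F_EXX × L) = 102 × 2.0 / (0.6 × 430 × 190 × 10⁻³) = 4.162 mm.
Required leg w = t_e / 0.707 = 5.886 mm → use 6 mm.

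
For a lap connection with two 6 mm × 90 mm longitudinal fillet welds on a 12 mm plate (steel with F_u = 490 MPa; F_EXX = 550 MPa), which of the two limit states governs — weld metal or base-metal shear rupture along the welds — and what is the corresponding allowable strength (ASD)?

t_e = 0.707 × 6 = 4.242 mm; L = 180 mm.
Weld metal: R_n/Ω = (1/2.0) × 0.6 × 550 × 4.242 × 180 × 10⁻³ = 126 kN.
Base metal (shear rupture): R_n/Ω = (1/2.0) × 0.6 × 490 × 12 × 180 × 10⁻³ = 317.5 kN.
Governing: weld metal.

R_n/Ω ≈ 126 kN (weld metal governs)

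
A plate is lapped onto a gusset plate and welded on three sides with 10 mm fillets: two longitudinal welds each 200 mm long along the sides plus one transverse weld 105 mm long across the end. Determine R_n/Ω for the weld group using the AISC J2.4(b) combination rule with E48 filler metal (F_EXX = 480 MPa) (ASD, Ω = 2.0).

t_e = 0.707 × 10 = 7.07 mm.
R_nwl = 0.6 × 480 × 7.07 × 400 × 10⁻³ = 814.5 kN (longitudinal, 2 welds).
R_nwt = 0.6 × 480 × 7.07 × 105 × 10⁻³ = 213.8 kN (transverse, base value).
(i) R_nwl + R_nwt = 1028 kN; (ii) 0.85 R_nwl + 1.5 R_nwt = 1013 kN.
R_n = max = 1028 kN [governs: (i)]; R_n/Ω = 514.1 kN.

R_n/Ω ≈ 514 kN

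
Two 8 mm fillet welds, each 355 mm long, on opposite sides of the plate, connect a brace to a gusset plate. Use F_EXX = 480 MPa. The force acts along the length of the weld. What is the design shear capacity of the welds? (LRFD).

φR_n ≈ 867 kN

Effective throat t_e = 0.707 × 8 = 5.656 mm.
Total length L = 710 mm; A_we = 5.656 × 710 = 4016 mm².
F_nw = 0.6 F_EXX = 0.6 × 480 = 288 MPa.
φR_n = 0.75 × 288 × 4016 × 10⁻³ = 867.4 kN.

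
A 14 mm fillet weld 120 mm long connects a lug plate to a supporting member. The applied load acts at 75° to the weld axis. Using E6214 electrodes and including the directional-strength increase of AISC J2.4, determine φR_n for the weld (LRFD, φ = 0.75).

E62XX → F_EXX = 620 MPa.
t_e = 0.707 × 14 = 9.898 mm; A_we = 9.898 × 120 = 1188 mm².
Directional factor: 1.0 + 0.5 sin^1.5(75°) = 1.475.
F_nw = 0.6 × 620 × 1.475 = 548.6 MPa.
φR_n = 0.75 × 548.6 × 1188 × 10⁻³ = 488.7 kN.

φR_n ≈ 489 kN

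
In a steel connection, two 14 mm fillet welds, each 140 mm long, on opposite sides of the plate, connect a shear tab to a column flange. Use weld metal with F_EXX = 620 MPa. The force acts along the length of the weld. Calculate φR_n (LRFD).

Effective throat t_e = 0.707 × 14 = 9.898 mm.
Total length L = 280 mm; A_we = 9.898 × 280 = 2771 mm².
F_nw = 0.6 F_EXX = 0.6 × 620 = 372 MPa.
φR_n = 0.75 × 372 × 2771 × 10⁻³ = 773.2 kN.

φR_n ≈ 773 kN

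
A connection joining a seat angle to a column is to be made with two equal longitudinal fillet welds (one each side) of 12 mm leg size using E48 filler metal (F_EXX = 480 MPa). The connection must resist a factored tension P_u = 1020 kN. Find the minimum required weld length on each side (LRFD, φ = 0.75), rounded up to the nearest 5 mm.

L = 280 mm on each side

Throat t_e = 0.707 × 12 = 8.484 mm.
φr_n = 0.75 × 0.6 × 480 × 8.484 × 10⁻³ = 1.833 kN/mm.
L_req = P_u / φr_n = 1020 / 1.833 = 556.6 mm total.
Per side: 556.6 / 2 = 278.3 mm.
Round up → use L = 280 mm on each side.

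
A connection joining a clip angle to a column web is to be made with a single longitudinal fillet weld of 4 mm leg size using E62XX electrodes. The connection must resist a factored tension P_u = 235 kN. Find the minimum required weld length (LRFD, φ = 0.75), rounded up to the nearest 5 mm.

E62XX → F_EXX = 620 MPa.
Throat t_e = 0.707 × 4 = 2.828 mm.
φr_n = 0.75 × 0.6 × 620 × 2.828 × 10⁻³ = 0.789 kN/mm.
L_req = P_u / φr_n = 235 / 0.789 = 297.8 mm total.
Round up → use L = 300 mm.

L = 300 mm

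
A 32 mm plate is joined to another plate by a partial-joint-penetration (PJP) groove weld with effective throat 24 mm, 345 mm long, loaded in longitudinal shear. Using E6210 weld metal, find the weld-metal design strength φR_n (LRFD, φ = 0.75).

φR_n ≈ 2310 kN

E62XX → F_EXX = 620 MPa.
Effective throat (given) t_e = 24 mm.
A_we = 24 × 345 = 8280 mm².
F_nw = 0.6 F_EXX = 372 MPa.
φR_n = 0.75 × 372 × 8280 × 10⁻³ = 2310 kN.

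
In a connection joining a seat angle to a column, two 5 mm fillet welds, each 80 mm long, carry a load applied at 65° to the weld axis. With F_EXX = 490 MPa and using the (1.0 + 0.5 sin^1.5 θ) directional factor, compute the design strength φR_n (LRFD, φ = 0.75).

t_e = 0.707 × 5 = 3.535 mm; A_we = 3.535 × 160 = 565.6 mm².
Directional factor: 1.0 + 0.5 sin^1.5(65°) = 1.431.
F_nw = 0.6 × 490 × 1.431 = 420.8 MPa.
φR_n = 0.75 × 420.8 × 565.6 × 10⁻³ = 178.5 kN.

φR_n ≈ 179 kN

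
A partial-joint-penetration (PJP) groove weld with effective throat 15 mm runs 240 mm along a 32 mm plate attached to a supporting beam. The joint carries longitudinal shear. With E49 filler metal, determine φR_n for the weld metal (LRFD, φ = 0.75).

φR_n ≈ 794 kN

E49XX → F_EXX = 490 MPa.
Effective throat (given) t_e = 15 mm.
A_we = 15 × 240 = 3600 mm².
F_nw = 0.6 F_EXX = 294 MPa.
φR_n = 0.75 × 294 × 3600 × 10⁻³ = 793.8 kN.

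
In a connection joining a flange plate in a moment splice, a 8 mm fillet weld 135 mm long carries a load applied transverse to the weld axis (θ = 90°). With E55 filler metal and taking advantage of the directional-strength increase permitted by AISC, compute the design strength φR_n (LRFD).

E55XX → F_EXX = 550 MPa.
t_e = 0.707 × 8 = 5.656 mm; A_we = 5.656 × 135 = 763.6 mm².
Directional factor: 1.0 + 0.5 sin^1.5(90°) = 1.5.
F_nw = 0.6 × 550 × 1.5 = 495 MPa.
φR_n = 0.75 × 495 × 763.6 × 10⁻³ = 283.5 kN.

φR_n ≈ 283 kN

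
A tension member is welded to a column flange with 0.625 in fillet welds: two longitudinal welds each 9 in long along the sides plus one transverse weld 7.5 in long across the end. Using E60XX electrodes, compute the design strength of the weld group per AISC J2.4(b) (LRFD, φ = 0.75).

E60XX → F_EXX = 60 ksi.
t_e = 0.707 × 0.625 = 0.4419 in.
R_nwl = 0.6 × 60 × 0.4419 × 18 = 286.3 kip (longitudinal, 2 welds).
R_nwt = 0.6 × 60 × 0.4419 × 7.5 = 119.3 kip (transverse, base value).
(i) R_nwl + R_nwt = 405.6 kip; (ii) 0.85 R_nwl + 1.5 R_nwt = 422.3 kip.
R_n = max = 422.3 kip [governs: (ii)]; φR_n = 316.8 kip.

φR_n ≈ 317 kip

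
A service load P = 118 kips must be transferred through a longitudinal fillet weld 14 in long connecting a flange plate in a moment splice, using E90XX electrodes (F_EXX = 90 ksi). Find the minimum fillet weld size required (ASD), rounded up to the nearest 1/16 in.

Total weld length L = 14 in.
Required throat t_e = P × Ω / (0.6 F_EXX × L) = 118 × 2.0 / (0.6 × 90 × 14) = 0.3122 in.
Required leg w = t_e / 0.707 = 0.4415 in → use 1/2 in.

w = 1/2 in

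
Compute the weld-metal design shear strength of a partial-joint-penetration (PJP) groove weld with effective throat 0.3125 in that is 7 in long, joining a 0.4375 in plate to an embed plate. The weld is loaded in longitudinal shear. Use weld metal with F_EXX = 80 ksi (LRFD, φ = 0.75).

φR_n ≈ 78.8 kip

Effective throat (given) t_e = 0.3125 in.
A_we = 0.3125 × 7 = 2.188 in².
F_nw = 0.6 F_EXX = 48 ksi.
φR_n = 0.75 × 48 × 2.188 = 78.75 kip.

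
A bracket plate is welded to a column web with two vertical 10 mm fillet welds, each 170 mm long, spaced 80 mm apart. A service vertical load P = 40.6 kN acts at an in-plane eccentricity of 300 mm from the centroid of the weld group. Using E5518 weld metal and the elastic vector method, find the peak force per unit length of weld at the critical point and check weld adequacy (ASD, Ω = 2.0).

E55XX → F_EXX = 550 MPa.
Total weld length L_w = 340 mm. Treat welds as unit-width lines.
Polar moment about centroid: J = 2[d³/12 + d(b/2)²] = 2[170³/12 + 170×40²] = 1363000 mm³.
Direct shear f_v = P/L_w = 40.6×10³ / 340 = 119.4 N/mm (vertical).
Torsion M = P·e = 40.6×10³ × 300 = 12180000 N·mm.
Critical point at (x, y) = (40, 85) from centroid. f_tx = M·y/J = 759.7 N/mm; f_ty = M·x/J = 357.5 N/mm.
Resultant f_max = √[f_tx² + (f_v + f_ty)²] = √[759.7² + (119.4 + 357.5)²] = 897 N/mm.
Capacity per unit length: r_n/Ω = (1/2.0) × 0.6 × 550 × (0.707 × 10) = 1167 N/mm.
897 ≤ 1167 → adequate.

f_max ≈ 897 N/mm; adequate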